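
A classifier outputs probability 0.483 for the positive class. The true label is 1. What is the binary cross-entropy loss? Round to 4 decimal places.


For y=1: Loss = -log(p)
= -log(0.483)
= -(-0.7277)
= 0.7277

0.7277


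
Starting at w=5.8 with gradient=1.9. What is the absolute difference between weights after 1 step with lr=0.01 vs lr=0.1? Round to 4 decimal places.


With lr=0.01: w_new = 5.8 - 0.01 * 1.9 = 5.781
With lr=0.1: w_new = 5.8 - 0.1 * 1.9 = 5.61
Absolute difference = |5.781 - 5.61|
= 0.1710

0.1710


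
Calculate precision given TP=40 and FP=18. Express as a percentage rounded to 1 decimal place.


Precision = TP / (TP + FP) * 100
= 40 / (40 + 18)
= 40 / 58
= 0.6897
= 69.0%

69.0


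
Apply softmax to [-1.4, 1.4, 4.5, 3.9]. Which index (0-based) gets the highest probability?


Softmax is a monotonic transformation, so it preserves the argmax.
We need to find the index of the maximum logit.
Index 0: -1.4
Index 1: 1.4
Index 2: 4.5
Index 3: 3.9
Maximum logit = 4.5 at index 2

2


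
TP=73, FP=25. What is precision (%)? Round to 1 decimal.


Precision = TP / (TP + FP) * 100
= 73 / (73 + 25)
= 73 / 98
= 0.7449
= 74.5%

74.5


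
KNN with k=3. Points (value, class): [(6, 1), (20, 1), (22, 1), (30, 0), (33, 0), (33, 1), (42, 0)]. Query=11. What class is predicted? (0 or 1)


Distances from query 11:
Point 6 (class 1): distance = 5
Point 20 (class 1): distance = 9
Point 22 (class 1): distance = 11
K=3 nearest neighbors: classes = [1, 1, 1]
Votes for class 1: 3 / 3
Majority vote => class 1

1


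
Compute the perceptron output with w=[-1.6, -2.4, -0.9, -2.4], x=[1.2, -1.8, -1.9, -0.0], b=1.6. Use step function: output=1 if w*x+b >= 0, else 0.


z = w . x + b
= -1.6*1.2 + -2.4*-1.8 + -0.9*-1.9 + -2.4*-0.0 + 1.6
= -1.92 + 4.32 + 1.71 + 0.0 + 1.6
= 4.11 + 1.6
= 5.71
Since z = 5.71 >= 0, output = 1

1


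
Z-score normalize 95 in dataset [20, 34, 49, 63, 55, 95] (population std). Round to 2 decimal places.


Mean = (20 + 34 + 49 + 63 + 55 + 95) / 6 = 52.6667
Variance = sum((x_i - mean)^2) / n = 555.5556
Std = sqrt(555.5556) = 23.5702
Z = (x - mean) / std
= (95 - 52.6667) / 23.5702
= 42.3333 / 23.5702
= 1.80

1.80


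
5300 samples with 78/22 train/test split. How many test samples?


Train samples = 5300 * 78% = 4134
Test samples = 5300 - 4134
= 1166

1166


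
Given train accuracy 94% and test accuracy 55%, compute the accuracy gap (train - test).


Gap = train_accuracy - test_accuracy
= 94 - 55
= 39%
This large gap strongly indicates overfitting.

39


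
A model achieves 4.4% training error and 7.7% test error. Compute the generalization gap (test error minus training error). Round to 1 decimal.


Generalization gap = test_error - train_error
= 7.7 - 4.4
= 3.3%
A moderate gap.

3.3


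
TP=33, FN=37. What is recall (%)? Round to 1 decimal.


Recall = TP / (TP + FN) * 100
= 33 / (33 + 37)
= 33 / 70
= 0.4714
= 47.1%

47.1


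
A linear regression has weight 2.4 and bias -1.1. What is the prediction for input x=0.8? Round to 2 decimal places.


y = 2.4 * 0.8 + (-1.1)
= 1.92 + (-1.1)
= 0.82

0.82


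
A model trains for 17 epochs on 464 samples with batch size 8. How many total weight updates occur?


Iterations per epoch = 464 / 8 = 58
Total updates = iterations_per_epoch * epochs
= 58 * 17
= 986

986


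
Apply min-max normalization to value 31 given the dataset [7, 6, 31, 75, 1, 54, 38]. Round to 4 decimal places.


Min = 1, Max = 75
Range = 75 - 1 = 74
Scaled = (x - min) / (max - min)
= (31 - 1) / 74
= 30 / 74
= 0.4054

0.4054


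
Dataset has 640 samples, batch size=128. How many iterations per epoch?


Iterations per epoch = dataset_size / batch_size
= 640 / 128
= 5

5


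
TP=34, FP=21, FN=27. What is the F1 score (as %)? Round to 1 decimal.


Precision = TP / (TP + FP) = 34 / 55 = 0.6182
Recall = TP / (TP + FN) = 34 / 61 = 0.5574
F1 = 2 * P * R / (P + R)
= 2 * 0.6182 * 0.5574 / (0.6182 + 0.5574)
= 0.6891 / 1.1756
= 0.5862
As percentage: 58.6%

58.6


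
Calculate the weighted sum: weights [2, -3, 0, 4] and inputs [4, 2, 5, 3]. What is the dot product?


Element-wise products:
2 * 4 = 8
-3 * 2 = -6
0 * 5 = 0
4 * 3 = 12
Sum = 8 + -6 + 0 + 12
= 14

14


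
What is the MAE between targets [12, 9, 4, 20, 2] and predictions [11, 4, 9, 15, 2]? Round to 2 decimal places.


Absolute errors: [1, 5, 5, 5, 0]
Sum of absolute errors = 16
MAE = 16 / 5 = 3.20

3.20


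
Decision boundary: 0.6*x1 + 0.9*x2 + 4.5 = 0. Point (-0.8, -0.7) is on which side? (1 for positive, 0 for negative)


Compute 0.6 * -0.8 + 0.9 * -0.7 + 4.5
= -0.48 + -0.63 + 4.5
= 3.39
Since 3.39 >= 0, the point is on the positive side.

1


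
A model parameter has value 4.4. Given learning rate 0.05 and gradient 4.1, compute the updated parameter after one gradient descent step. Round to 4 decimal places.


w_new = w_old - lr * gradient
= 4.4 - 0.05 * 4.1
= 4.4 - (0.205)
= 4.1950

4.1950


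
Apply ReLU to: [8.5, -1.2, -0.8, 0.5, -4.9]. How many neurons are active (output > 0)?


ReLU(x) = max(0, x) for each element:
ReLU(8.5) = 8.5
ReLU(-1.2) = 0
ReLU(-0.8) = 0
ReLU(0.5) = 0.5
ReLU(-4.9) = 0
Active neurons (>0): 2

2


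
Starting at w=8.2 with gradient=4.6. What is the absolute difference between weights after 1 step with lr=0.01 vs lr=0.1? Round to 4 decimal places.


With lr=0.01: w_new = 8.2 - 0.01 * 4.6 = 8.154
With lr=0.1: w_new = 8.2 - 0.1 * 4.6 = 7.74
Absolute difference = |8.154 - 7.74|
= 0.4140

0.4140


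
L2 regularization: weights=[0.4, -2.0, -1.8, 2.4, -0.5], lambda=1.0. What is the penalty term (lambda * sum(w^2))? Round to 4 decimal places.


Squaring each weight:
0.4^2 = 0.16
(-2.0)^2 = 4.0
(-1.8)^2 = 3.24
2.4^2 = 5.76
(-0.5)^2 = 0.25
Sum of squares = 13.41
Penalty = 1.0 * 13.41 = 13.4100

13.4100


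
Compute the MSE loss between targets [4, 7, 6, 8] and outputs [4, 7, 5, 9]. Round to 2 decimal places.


Differences: [0, 0, 1, -1]
Squared errors: [0, 0, 1, 1]
Sum of squared errors = 2
MSE = 2 / 4 = 0.50

0.50


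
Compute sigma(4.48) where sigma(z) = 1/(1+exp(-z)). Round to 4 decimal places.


sigmoid(z) = 1 / (1 + exp(-z))
exp(-(4.48)) = exp(-4.48) = 0.0113
1 + 0.0113 = 1.0113
1 / 1.0113 = 0.9888

0.9888


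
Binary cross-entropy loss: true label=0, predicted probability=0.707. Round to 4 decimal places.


For y=0: Loss = -log(1-p)
= -log(1 - 0.707)
= -log(0.293)
= -(-1.2276)
= 1.2276

1.2276


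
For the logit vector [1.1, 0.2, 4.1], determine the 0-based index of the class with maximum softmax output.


Softmax is a monotonic transformation, so it preserves the argmax.
We need to find the index of the maximum logit.
Index 0: 1.1
Index 1: 0.2
Index 2: 4.1
Maximum logit = 4.1 at index 2

2


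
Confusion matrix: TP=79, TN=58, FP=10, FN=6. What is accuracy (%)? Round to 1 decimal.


Accuracy = (TP + TN) / (TP + TN + FP + FN) * 100
= (79 + 58) / (79 + 58 + 10 + 6)
= 137 / 153
= 0.8954
= 89.5%

89.5


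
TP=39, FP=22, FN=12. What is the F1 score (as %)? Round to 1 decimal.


Precision = TP / (TP + FP) = 39 / 61 = 0.6393
Recall = TP / (TP + FN) = 39 / 51 = 0.7647
F1 = 2 * P * R / (P + R)
= 2 * 0.6393 * 0.7647 / (0.6393 + 0.7647)
= 0.9778 / 1.4041
= 0.6964
As percentage: 69.6%

69.6


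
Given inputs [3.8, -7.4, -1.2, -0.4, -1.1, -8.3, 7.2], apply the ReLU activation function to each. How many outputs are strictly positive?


ReLU(x) = max(0, x) for each element:
ReLU(3.8) = 3.8
ReLU(-7.4) = 0
ReLU(-1.2) = 0
ReLU(-0.4) = 0
ReLU(-1.1) = 0
ReLU(-8.3) = 0
ReLU(7.2) = 7.2
Active neurons (>0): 2

2


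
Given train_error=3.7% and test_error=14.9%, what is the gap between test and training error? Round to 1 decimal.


Generalization gap = test_error - train_error
= 14.9 - 3.7
= 11.2%
A large gap suggests overfitting.

11.2


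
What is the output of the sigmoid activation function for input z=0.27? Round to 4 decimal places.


sigmoid(z) = 1 / (1 + exp(-z))
exp(-(0.27)) = exp(-0.27) = 0.7634
1 + 0.7634 = 1.7634
1 / 1.7634 = 0.5671

0.5671


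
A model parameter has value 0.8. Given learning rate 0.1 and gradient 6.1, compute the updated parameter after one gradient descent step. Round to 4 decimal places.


w_new = w_old - lr * gradient
= 0.8 - 0.1 * 6.1
= 0.8 - (0.61)
= 0.1900

0.1900


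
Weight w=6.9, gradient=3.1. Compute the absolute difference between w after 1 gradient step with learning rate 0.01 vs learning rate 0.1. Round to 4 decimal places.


With lr=0.01: w_new = 6.9 - 0.01 * 3.1 = 6.869
With lr=0.1: w_new = 6.9 - 0.1 * 3.1 = 6.59
Absolute difference = |6.869 - 6.59|
= 0.2790

0.2790


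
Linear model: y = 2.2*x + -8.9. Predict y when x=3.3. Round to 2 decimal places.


y = 2.2 * 3.3 + (-8.9)
= 7.26 + (-8.9)
= -1.64

-1.64


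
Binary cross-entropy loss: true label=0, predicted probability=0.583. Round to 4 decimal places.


For y=0: Loss = -log(1-p)
= -log(1 - 0.583)
= -log(0.417)
= -(-0.8747)
= 0.8747

0.8747


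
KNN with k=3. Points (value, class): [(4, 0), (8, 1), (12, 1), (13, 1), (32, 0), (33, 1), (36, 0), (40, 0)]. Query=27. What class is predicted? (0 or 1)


Distances from query 27:
Point 32 (class 0): distance = 5
Point 33 (class 1): distance = 6
Point 36 (class 0): distance = 9
K=3 nearest neighbors: classes = [0, 1, 0]
Votes for class 1: 1 / 3
Majority vote => class 0

0


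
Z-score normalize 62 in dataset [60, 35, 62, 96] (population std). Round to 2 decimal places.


Mean = (60 + 35 + 62 + 96) / 4 = 63.25
Variance = sum((x_i - mean)^2) / n = 470.6875
Std = sqrt(470.6875) = 21.6953
Z = (x - mean) / std
= (62 - 63.25) / 21.6953
= -1.25 / 21.6953
= -0.06

-0.06


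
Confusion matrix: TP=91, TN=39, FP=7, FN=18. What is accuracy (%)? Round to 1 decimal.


Accuracy = (TP + TN) / (TP + TN + FP + FN) * 100
= (91 + 39) / (91 + 39 + 7 + 18)
= 130 / 155
= 0.8387
= 83.9%

83.9


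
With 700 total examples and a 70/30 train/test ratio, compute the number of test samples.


Train samples = 700 * 70% = 490
Test samples = 700 - 490
= 210

210


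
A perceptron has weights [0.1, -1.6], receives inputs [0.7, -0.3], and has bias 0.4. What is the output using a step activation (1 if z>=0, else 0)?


z = w . x + b
= 0.1*0.7 + -1.6*-0.3 + 0.4
= 0.07 + 0.48 + 0.4
= 0.55 + 0.4
= 0.95
Since z = 0.95 >= 0, output = 1

1


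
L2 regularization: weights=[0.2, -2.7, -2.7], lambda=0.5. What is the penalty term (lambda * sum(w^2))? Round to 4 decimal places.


Squaring each weight:
0.2^2 = 0.04
(-2.7)^2 = 7.29
(-2.7)^2 = 7.29
Sum of squares = 14.62
Penalty = 0.5 * 14.62 = 7.3100

7.3100


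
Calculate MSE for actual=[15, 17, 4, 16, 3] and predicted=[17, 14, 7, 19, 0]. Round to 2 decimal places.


Differences: [-2, 3, -3, -3, 3]
Squared errors: [4, 9, 9, 9, 9]
Sum of squared errors = 40
MSE = 40 / 5 = 8.00

8.00


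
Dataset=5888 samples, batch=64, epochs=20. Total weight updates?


Iterations per epoch = 5888 / 64 = 92
Total updates = iterations_per_epoch * epochs
= 92 * 20
= 1840

1840


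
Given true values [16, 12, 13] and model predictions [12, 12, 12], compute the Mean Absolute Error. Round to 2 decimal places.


Absolute errors: [4, 0, 1]
Sum of absolute errors = 5
MAE = 5 / 3 = 1.67

1.67


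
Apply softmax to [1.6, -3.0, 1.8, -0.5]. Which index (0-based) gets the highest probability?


Softmax is a monotonic transformation, so it preserves the argmax.
We need to find the index of the maximum logit.
Index 0: 1.6
Index 1: -3.0
Index 2: 1.8
Index 3: -0.5
Maximum logit = 1.8 at index 2

2


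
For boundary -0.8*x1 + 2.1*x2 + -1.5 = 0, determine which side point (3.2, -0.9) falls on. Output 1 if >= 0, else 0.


Compute -0.8 * 3.2 + 2.1 * -0.9 + -1.5
= -2.56 + -1.89 + -1.5
= -5.95
Since -5.95 < 0, the point is on the negative side.

0


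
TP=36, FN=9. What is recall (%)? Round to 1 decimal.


Recall = TP / (TP + FN) * 100
= 36 / (36 + 9)
= 36 / 45
= 0.8
= 80.0%

80.0


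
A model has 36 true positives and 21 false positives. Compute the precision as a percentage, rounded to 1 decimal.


Precision = TP / (TP + FP) * 100
= 36 / (36 + 21)
= 36 / 57
= 0.6316
= 63.2%

63.2


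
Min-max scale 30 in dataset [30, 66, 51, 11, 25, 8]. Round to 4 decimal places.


Min = 8, Max = 66
Range = 66 - 8 = 58
Scaled = (x - min) / (max - min)
= (30 - 8) / 58
= 22 / 58
= 0.3793

0.3793


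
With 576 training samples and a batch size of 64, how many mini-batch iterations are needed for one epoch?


Iterations per epoch = dataset_size / batch_size
= 576 / 64
= 9

9


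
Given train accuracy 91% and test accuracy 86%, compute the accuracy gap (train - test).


Gap = train_accuracy - test_accuracy
= 91 - 86
= 5%
This moderate gap may indicate mild overfitting.

5


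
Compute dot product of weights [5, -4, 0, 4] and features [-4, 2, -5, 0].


Element-wise products:
5 * -4 = -20
-4 * 2 = -8
0 * -5 = 0
4 * 0 = 0
Sum = -20 + -8 + 0 + 0
= -28

-28


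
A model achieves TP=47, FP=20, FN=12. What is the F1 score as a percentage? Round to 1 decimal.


Precision = TP / (TP + FP) = 47 / 67 = 0.7015
Recall = TP / (TP + FN) = 47 / 59 = 0.7966
F1 = 2 * P * R / (P + R)
= 2 * 0.7015 * 0.7966 / (0.7015 + 0.7966)
= 1.1176 / 1.4981
= 0.746
As percentage: 74.6%

74.6


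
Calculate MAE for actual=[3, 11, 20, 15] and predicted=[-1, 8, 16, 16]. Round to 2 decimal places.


Absolute errors: [4, 3, 4, 1]
Sum of absolute errors = 12
MAE = 12 / 4 = 3.00

3.00


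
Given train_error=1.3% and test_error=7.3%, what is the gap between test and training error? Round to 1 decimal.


Generalization gap = test_error - train_error
= 7.3 - 1.3
= 6.0%
A moderate gap.

6.0


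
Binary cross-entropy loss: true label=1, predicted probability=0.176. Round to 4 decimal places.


For y=1: Loss = -log(p)
= -log(0.176)
= -(-1.7373)
= 1.7373

1.7373


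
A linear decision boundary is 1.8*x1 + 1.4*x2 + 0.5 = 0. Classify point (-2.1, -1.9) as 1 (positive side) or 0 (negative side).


Compute 1.8 * -2.1 + 1.4 * -1.9 + 0.5
= -3.78 + -2.66 + 0.5
= -5.94
Since -5.94 < 0, the point is on the negative side.

0


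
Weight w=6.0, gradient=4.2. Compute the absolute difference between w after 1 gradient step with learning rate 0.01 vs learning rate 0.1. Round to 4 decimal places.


With lr=0.01: w_new = 6.0 - 0.01 * 4.2 = 5.958
With lr=0.1: w_new = 6.0 - 0.1 * 4.2 = 5.58
Absolute difference = |5.958 - 5.58|
= 0.3780

0.3780


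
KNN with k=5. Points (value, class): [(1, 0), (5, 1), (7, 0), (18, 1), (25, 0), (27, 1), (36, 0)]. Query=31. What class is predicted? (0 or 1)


Distances from query 31:
Point 27 (class 1): distance = 4
Point 36 (class 0): distance = 5
Point 25 (class 0): distance = 6
Point 18 (class 1): distance = 13
Point 7 (class 0): distance = 24
K=5 nearest neighbors: classes = [1, 0, 0, 1, 0]
Votes for class 1: 2 / 5
Majority vote => class 0

0


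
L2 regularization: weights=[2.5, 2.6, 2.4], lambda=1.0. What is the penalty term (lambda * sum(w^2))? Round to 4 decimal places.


Squaring each weight:
2.5^2 = 6.25
2.6^2 = 6.76
2.4^2 = 5.76
Sum of squares = 18.77
Penalty = 1.0 * 18.77 = 18.7700

18.7700


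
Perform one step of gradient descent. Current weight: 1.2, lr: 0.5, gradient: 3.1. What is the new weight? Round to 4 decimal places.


w_new = w_old - lr * gradient
= 1.2 - 0.5 * 3.1
= 1.2 - (1.55)
= -0.3500

-0.3500


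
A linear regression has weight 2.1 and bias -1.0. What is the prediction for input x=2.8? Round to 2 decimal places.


y = 2.1 * 2.8 + (-1.0)
= 5.88 + (-1.0)
= 4.88

4.88


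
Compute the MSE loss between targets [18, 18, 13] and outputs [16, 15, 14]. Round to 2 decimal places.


Differences: [2, 3, -1]
Squared errors: [4, 9, 1]
Sum of squared errors = 14
MSE = 14 / 3 = 4.67

4.67


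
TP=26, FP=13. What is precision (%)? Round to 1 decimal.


Precision = TP / (TP + FP) * 100
= 26 / (26 + 13)
= 26 / 39
= 0.6667
= 66.7%

66.7


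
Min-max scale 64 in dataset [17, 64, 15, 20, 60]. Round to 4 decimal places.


Min = 15, Max = 64
Range = 64 - 15 = 49
Scaled = (x - min) / (max - min)
= (64 - 15) / 49
= 49 / 49
= 1.0000

1.0000


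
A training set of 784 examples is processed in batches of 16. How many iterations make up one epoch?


Iterations per epoch = dataset_size / batch_size
= 784 / 16
= 49

49


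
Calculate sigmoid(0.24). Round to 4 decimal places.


sigmoid(z) = 1 / (1 + exp(-z))
exp(-(0.24)) = exp(-0.24) = 0.7866
1 + 0.7866 = 1.7866
1 / 1.7866 = 0.5597

0.5597


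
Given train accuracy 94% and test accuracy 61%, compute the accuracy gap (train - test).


Gap = train_accuracy - test_accuracy
= 94 - 61
= 33%
This large gap strongly indicates overfitting.

33


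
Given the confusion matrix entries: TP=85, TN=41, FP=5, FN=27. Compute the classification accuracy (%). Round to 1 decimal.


Accuracy = (TP + TN) / (TP + TN + FP + FN) * 100
= (85 + 41) / (85 + 41 + 5 + 27)
= 126 / 158
= 0.7975
= 79.7%

79.7


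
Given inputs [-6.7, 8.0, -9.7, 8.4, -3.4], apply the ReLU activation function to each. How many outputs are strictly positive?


ReLU(x) = max(0, x) for each element:
ReLU(-6.7) = 0
ReLU(8.0) = 8.0
ReLU(-9.7) = 0
ReLU(8.4) = 8.4
ReLU(-3.4) = 0
Active neurons (>0): 2

2


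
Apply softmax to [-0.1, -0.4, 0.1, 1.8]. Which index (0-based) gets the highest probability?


Softmax is a monotonic transformation, so it preserves the argmax.
We need to find the index of the maximum logit.
Index 0: -0.1
Index 1: -0.4
Index 2: 0.1
Index 3: 1.8
Maximum logit = 1.8 at index 3

3


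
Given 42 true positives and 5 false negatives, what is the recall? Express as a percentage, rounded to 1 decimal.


Recall = TP / (TP + FN) * 100
= 42 / (42 + 5)
= 42 / 47
= 0.8936
= 89.4%

89.4


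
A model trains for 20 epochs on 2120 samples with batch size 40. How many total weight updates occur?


Iterations per epoch = 2120 / 40 = 53
Total updates = iterations_per_epoch * epochs
= 53 * 20
= 1060

1060


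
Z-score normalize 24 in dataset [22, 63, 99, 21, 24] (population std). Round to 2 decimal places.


Mean = (22 + 63 + 99 + 21 + 24) / 5 = 45.8
Variance = sum((x_i - mean)^2) / n = 956.56
Std = sqrt(956.56) = 30.9283
Z = (x - mean) / std
= (24 - 45.8) / 30.9283
= -21.8 / 30.9283
= -0.70

-0.70


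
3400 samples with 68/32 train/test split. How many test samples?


Train samples = 3400 * 68% = 2312
Test samples = 3400 - 2312
= 1088

1088


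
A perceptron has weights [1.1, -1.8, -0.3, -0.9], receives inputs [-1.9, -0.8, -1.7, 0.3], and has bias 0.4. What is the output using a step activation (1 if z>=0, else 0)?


z = w . x + b
= 1.1*-1.9 + -1.8*-0.8 + -0.3*-1.7 + -0.9*0.3 + 0.4
= -2.09 + 1.44 + 0.51 + -0.27 + 0.4
= -0.41 + 0.4
= -0.01
Since z = -0.01 < 0, output = 0

0


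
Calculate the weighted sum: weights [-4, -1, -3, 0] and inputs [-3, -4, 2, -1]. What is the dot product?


Element-wise products:
-4 * -3 = 12
-1 * -4 = 4
-3 * 2 = -6
0 * -1 = 0
Sum = 12 + 4 + -6 + 0
= 10

10


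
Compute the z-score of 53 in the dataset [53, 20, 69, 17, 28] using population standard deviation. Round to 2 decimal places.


Mean = (53 + 20 + 69 + 17 + 28) / 5 = 37.4
Variance = sum((x_i - mean)^2) / n = 409.84
Std = sqrt(409.84) = 20.2445
Z = (x - mean) / std
= (53 - 37.4) / 20.2445
= 15.6 / 20.2445
= 0.77

0.77


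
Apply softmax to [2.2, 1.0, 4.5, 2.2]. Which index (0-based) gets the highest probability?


Softmax is a monotonic transformation, so it preserves the argmax.
We need to find the index of the maximum logit.
Index 0: 2.2
Index 1: 1.0
Index 2: 4.5
Index 3: 2.2
Maximum logit = 4.5 at index 2

2


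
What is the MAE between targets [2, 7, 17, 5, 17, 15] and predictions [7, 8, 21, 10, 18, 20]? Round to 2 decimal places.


Absolute errors: [5, 1, 4, 5, 1, 5]
Sum of absolute errors = 21
MAE = 21 / 6 = 3.50

3.50


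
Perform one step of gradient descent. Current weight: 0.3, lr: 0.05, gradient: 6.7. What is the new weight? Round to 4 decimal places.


w_new = w_old - lr * gradient
= 0.3 - 0.05 * 6.7
= 0.3 - (0.335)
= -0.0350

-0.0350


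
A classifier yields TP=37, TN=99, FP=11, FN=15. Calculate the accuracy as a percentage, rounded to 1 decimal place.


Accuracy = (TP + TN) / (TP + TN + FP + FN) * 100
= (37 + 99) / (37 + 99 + 11 + 15)
= 136 / 162
= 0.8395
= 84.0%

84.0


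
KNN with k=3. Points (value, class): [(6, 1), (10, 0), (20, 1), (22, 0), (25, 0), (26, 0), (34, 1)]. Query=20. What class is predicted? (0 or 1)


Distances from query 20:
Point 20 (class 1): distance = 0
Point 22 (class 0): distance = 2
Point 25 (class 0): distance = 5
K=3 nearest neighbors: classes = [1, 0, 0]
Votes for class 1: 1 / 3
Majority vote => class 0

0


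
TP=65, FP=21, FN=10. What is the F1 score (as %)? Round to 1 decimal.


Precision = TP / (TP + FP) = 65 / 86 = 0.7558
Recall = TP / (TP + FN) = 65 / 75 = 0.8667
F1 = 2 * P * R / (P + R)
= 2 * 0.7558 * 0.8667 / (0.7558 + 0.8667)
= 1.3101 / 1.6225
= 0.8075
As percentage: 80.7%

80.7


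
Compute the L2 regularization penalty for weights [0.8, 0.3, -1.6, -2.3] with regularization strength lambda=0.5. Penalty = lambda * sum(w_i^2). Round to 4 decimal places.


Squaring each weight:
0.8^2 = 0.64
0.3^2 = 0.09
(-1.6)^2 = 2.56
(-2.3)^2 = 5.29
Sum of squares = 8.58
Penalty = 0.5 * 8.58 = 4.2900

4.2900


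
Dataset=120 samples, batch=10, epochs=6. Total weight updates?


Iterations per epoch = 120 / 10 = 12
Total updates = iterations_per_epoch * epochs
= 12 * 6
= 72

72


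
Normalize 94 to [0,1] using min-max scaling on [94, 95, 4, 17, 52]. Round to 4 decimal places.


Min = 4, Max = 95
Range = 95 - 4 = 91
Scaled = (x - min) / (max - min)
= (94 - 4) / 91
= 90 / 91
= 0.9890

0.9890


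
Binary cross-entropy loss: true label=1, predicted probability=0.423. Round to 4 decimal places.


For y=1: Loss = -log(p)
= -log(0.423)
= -(-0.8604)
= 0.8604

0.8604


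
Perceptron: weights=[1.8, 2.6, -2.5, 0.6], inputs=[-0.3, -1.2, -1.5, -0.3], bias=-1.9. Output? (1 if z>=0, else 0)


z = w . x + b
= 1.8*-0.3 + 2.6*-1.2 + -2.5*-1.5 + 0.6*-0.3 + -1.9
= -0.54 + -3.12 + 3.75 + -0.18 + -1.9
= -0.09 + -1.9
= -1.99
Since z = -1.99 < 0, output = 0

0


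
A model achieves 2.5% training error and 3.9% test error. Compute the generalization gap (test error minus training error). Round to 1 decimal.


Generalization gap = test_error - train_error
= 3.9 - 2.5
= 1.4%
A small gap suggests good generalization.

1.4


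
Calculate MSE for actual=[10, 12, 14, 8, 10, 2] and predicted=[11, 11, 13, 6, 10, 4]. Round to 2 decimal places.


Differences: [-1, 1, 1, 2, 0, -2]
Squared errors: [1, 1, 1, 4, 0, 4]
Sum of squared errors = 11
MSE = 11 / 6 = 1.83

1.83


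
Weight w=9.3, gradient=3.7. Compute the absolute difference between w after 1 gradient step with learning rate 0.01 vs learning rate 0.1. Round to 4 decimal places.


With lr=0.01: w_new = 9.3 - 0.01 * 3.7 = 9.263
With lr=0.1: w_new = 9.3 - 0.1 * 3.7 = 8.93
Absolute difference = |9.263 - 8.93|
= 0.3330

0.3330


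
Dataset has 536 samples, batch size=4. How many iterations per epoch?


Iterations per epoch = dataset_size / batch_size
= 536 / 4
= 134

134


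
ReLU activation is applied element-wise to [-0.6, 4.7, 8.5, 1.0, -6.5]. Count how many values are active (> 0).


ReLU(x) = max(0, x) for each element:
ReLU(-0.6) = 0
ReLU(4.7) = 4.7
ReLU(8.5) = 8.5
ReLU(1.0) = 1.0
ReLU(-6.5) = 0
Active neurons (>0): 3

3


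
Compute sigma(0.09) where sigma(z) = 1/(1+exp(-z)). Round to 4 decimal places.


sigmoid(z) = 1 / (1 + exp(-z))
exp(-(0.09)) = exp(-0.09) = 0.9139
1 + 0.9139 = 1.9139
1 / 1.9139 = 0.5225

0.5225


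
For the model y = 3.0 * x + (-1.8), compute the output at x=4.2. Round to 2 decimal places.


y = 3.0 * 4.2 + (-1.8)
= 12.6 + (-1.8)
= 10.80

10.80


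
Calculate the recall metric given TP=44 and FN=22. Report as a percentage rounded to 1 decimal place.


Recall = TP / (TP + FN) * 100
= 44 / (44 + 22)
= 44 / 66
= 0.6667
= 66.7%

66.7


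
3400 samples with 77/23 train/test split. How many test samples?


Train samples = 3400 * 77% = 2618
Test samples = 3400 - 2618
= 782

782


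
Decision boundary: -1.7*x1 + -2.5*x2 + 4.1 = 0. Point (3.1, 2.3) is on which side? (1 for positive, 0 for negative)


Compute -1.7 * 3.1 + -2.5 * 2.3 + 4.1
= -5.27 + -5.75 + 4.1
= -6.92
Since -6.92 < 0, the point is on the negative side.

0


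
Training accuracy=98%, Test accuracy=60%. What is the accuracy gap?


Gap = train_accuracy - test_accuracy
= 98 - 60
= 38%
This large gap strongly indicates overfitting.

38


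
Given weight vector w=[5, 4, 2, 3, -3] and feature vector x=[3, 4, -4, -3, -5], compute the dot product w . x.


Element-wise products:
5 * 3 = 15
4 * 4 = 16
2 * -4 = -8
3 * -3 = -9
-3 * -5 = 15
Sum = 15 + 16 + -8 + -9 + 15
= 29

29


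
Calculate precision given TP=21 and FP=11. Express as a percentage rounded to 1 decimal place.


Precision = TP / (TP + FP) * 100
= 21 / (21 + 11)
= 21 / 32
= 0.6562
= 65.6%

65.6


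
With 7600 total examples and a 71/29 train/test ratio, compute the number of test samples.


Train samples = 7600 * 71% = 5396
Test samples = 7600 - 5396
= 2204

2204


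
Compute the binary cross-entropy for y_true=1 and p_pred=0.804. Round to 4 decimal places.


For y=1: Loss = -log(p)
= -log(0.804)
= -(-0.2182)
= 0.2182

0.2182


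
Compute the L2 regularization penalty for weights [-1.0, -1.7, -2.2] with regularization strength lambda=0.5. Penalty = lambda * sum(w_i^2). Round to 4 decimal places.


Squaring each weight:
(-1.0)^2 = 1.0
(-1.7)^2 = 2.89
(-2.2)^2 = 4.84
Sum of squares = 8.73
Penalty = 0.5 * 8.73 = 4.3650

4.3650


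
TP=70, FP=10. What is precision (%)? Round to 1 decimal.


Precision = TP / (TP + FP) * 100
= 70 / (70 + 10)
= 70 / 80
= 0.875
= 87.5%

87.5


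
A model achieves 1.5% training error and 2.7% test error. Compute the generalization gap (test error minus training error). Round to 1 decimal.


Generalization gap = test_error - train_error
= 2.7 - 1.5
= 1.2%
A small gap suggests good generalization.

1.2


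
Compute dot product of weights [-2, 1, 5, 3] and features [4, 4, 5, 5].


Element-wise products:
-2 * 4 = -8
1 * 4 = 4
5 * 5 = 25
3 * 5 = 15
Sum = -8 + 4 + 25 + 15
= 36

36


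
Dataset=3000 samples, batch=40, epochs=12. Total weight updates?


Iterations per epoch = 3000 / 40 = 75
Total updates = iterations_per_epoch * epochs
= 75 * 12
= 900

900


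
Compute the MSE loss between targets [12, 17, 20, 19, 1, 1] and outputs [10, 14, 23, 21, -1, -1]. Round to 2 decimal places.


Differences: [2, 3, -3, -2, 2, 2]
Squared errors: [4, 9, 9, 4, 4, 4]
Sum of squared errors = 34
MSE = 34 / 6 = 5.67

5.67


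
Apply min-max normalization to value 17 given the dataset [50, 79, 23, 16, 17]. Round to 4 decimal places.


Min = 16, Max = 79
Range = 79 - 16 = 63
Scaled = (x - min) / (max - min)
= (17 - 16) / 63
= 1 / 63
= 0.0159

0.0159


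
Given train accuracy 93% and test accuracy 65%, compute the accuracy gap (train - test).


Gap = train_accuracy - test_accuracy
= 93 - 65
= 28%
This large gap strongly indicates overfitting.

28


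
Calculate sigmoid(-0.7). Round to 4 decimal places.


sigmoid(z) = 1 / (1 + exp(-z))
exp(-(-0.7)) = exp(0.7) = 2.0138
1 + 2.0138 = 3.0138
1 / 3.0138 = 0.3318

0.3318


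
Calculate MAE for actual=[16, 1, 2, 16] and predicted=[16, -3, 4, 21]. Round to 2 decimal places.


Absolute errors: [0, 4, 2, 5]
Sum of absolute errors = 11
MAE = 11 / 4 = 2.75

2.75


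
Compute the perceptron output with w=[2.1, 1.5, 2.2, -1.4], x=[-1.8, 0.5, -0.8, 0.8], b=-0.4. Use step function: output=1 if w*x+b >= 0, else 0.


z = w . x + b
= 2.1*-1.8 + 1.5*0.5 + 2.2*-0.8 + -1.4*0.8 + -0.4
= -3.78 + 0.75 + -1.76 + -1.12 + -0.4
= -5.91 + -0.4
= -6.31
Since z = -6.31 < 0, output = 0

0


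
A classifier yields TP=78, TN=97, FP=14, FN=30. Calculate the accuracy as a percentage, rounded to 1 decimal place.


Accuracy = (TP + TN) / (TP + TN + FP + FN) * 100
= (78 + 97) / (78 + 97 + 14 + 30)
= 175 / 219
= 0.7991
= 79.9%

79.9


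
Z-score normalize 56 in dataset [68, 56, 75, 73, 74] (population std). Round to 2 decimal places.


Mean = (68 + 56 + 75 + 73 + 74) / 5 = 69.2
Variance = sum((x_i - mean)^2) / n = 49.36
Std = sqrt(49.36) = 7.0257
Z = (x - mean) / std
= (56 - 69.2) / 7.0257
= -13.2 / 7.0257
= -1.88

-1.88


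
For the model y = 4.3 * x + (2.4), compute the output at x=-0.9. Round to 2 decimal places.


y = 4.3 * -0.9 + (2.4)
= -3.87 + (2.4)
= -1.47

-1.47


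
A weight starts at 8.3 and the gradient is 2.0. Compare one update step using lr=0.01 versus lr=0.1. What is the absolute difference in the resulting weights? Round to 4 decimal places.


With lr=0.01: w_new = 8.3 - 0.01 * 2.0 = 8.28
With lr=0.1: w_new = 8.3 - 0.1 * 2.0 = 8.1
Absolute difference = |8.28 - 8.1|
= 0.1800

0.1800


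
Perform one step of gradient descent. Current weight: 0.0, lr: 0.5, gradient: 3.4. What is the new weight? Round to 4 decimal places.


w_new = w_old - lr * gradient
= 0.0 - 0.5 * 3.4
= 0.0 - (1.7)
= -1.7000

-1.7000


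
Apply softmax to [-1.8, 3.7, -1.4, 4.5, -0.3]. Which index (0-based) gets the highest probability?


Softmax is a monotonic transformation, so it preserves the argmax.
We need to find the index of the maximum logit.
Index 0: -1.8
Index 1: 3.7
Index 2: -1.4
Index 3: 4.5
Index 4: -0.3
Maximum logit = 4.5 at index 3

3


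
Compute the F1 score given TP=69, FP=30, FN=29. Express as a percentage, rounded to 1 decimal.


Precision = TP / (TP + FP) = 69 / 99 = 0.697
Recall = TP / (TP + FN) = 69 / 98 = 0.7041
F1 = 2 * P * R / (P + R)
= 2 * 0.697 * 0.7041 / (0.697 + 0.7041)
= 0.9814 / 1.4011
= 0.7005
As percentage: 70.1%

70.1


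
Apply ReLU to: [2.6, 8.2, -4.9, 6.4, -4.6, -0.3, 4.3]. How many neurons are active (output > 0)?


ReLU(x) = max(0, x) for each element:
ReLU(2.6) = 2.6
ReLU(8.2) = 8.2
ReLU(-4.9) = 0
ReLU(6.4) = 6.4
ReLU(-4.6) = 0
ReLU(-0.3) = 0
ReLU(4.3) = 4.3
Active neurons (>0): 4

4


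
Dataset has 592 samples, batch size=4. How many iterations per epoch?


Iterations per epoch = dataset_size / batch_size
= 592 / 4
= 148

148


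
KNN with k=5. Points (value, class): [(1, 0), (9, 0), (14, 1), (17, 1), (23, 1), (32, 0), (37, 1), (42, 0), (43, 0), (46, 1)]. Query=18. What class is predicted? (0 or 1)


Distances from query 18:
Point 17 (class 1): distance = 1
Point 14 (class 1): distance = 4
Point 23 (class 1): distance = 5
Point 9 (class 0): distance = 9
Point 32 (class 0): distance = 14
K=5 nearest neighbors: classes = [1, 1, 1, 0, 0]
Votes for class 1: 3 / 5
Majority vote => class 1

1


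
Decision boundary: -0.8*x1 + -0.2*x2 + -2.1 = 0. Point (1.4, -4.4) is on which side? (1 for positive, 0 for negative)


Compute -0.8 * 1.4 + -0.2 * -4.4 + -2.1
= -1.12 + 0.88 + -2.1
= -2.34
Since -2.34 < 0, the point is on the negative side.

0


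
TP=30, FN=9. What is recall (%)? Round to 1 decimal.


Recall = TP / (TP + FN) * 100
= 30 / (30 + 9)
= 30 / 39
= 0.7692
= 76.9%

76.9


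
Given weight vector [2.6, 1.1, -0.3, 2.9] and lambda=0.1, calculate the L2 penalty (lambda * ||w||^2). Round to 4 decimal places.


Squaring each weight:
2.6^2 = 6.76
1.1^2 = 1.21
(-0.3)^2 = 0.09
2.9^2 = 8.41
Sum of squares = 16.47
Penalty = 0.1 * 16.47 = 1.6470

1.6470


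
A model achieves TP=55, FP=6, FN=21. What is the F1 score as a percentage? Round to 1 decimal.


Precision = TP / (TP + FP) = 55 / 61 = 0.9016
Recall = TP / (TP + FN) = 55 / 76 = 0.7237
F1 = 2 * P * R / (P + R)
= 2 * 0.9016 * 0.7237 / (0.9016 + 0.7237)
= 1.305 / 1.6253
= 0.8029
As percentage: 80.3%

80.3


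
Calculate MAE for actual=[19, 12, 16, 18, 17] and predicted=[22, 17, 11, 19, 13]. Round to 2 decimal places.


Absolute errors: [3, 5, 5, 1, 4]
Sum of absolute errors = 18
MAE = 18 / 5 = 3.60

3.60


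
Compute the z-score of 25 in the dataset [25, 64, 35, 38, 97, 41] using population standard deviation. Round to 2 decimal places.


Mean = (25 + 64 + 35 + 38 + 97 + 41) / 6 = 50.0
Variance = sum((x_i - mean)^2) / n = 580.0
Std = sqrt(580.0) = 24.0832
Z = (x - mean) / std
= (25 - 50.0) / 24.0832
= -25.0 / 24.0832
= -1.04

-1.04


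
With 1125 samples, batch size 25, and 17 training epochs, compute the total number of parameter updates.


Iterations per epoch = 1125 / 25 = 45
Total updates = iterations_per_epoch * epochs
= 45 * 17
= 765

765


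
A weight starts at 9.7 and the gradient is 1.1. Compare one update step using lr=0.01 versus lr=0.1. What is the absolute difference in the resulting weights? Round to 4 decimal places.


With lr=0.01: w_new = 9.7 - 0.01 * 1.1 = 9.689
With lr=0.1: w_new = 9.7 - 0.1 * 1.1 = 9.59
Absolute difference = |9.689 - 9.59|
= 0.0990

0.0990


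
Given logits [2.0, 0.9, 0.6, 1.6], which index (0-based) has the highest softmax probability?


Softmax is a monotonic transformation, so it preserves the argmax.
We need to find the index of the maximum logit.
Index 0: 2.0
Index 1: 0.9
Index 2: 0.6
Index 3: 1.6
Maximum logit = 2.0 at index 0

0


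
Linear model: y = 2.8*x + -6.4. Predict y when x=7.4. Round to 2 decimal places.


y = 2.8 * 7.4 + (-6.4)
= 20.72 + (-6.4)
= 14.32

14.32


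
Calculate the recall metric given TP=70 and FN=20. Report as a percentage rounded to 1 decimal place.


Recall = TP / (TP + FN) * 100
= 70 / (70 + 20)
= 70 / 90
= 0.7778
= 77.8%

77.8


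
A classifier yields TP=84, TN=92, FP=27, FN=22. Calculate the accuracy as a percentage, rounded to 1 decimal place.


Accuracy = (TP + TN) / (TP + TN + FP + FN) * 100
= (84 + 92) / (84 + 92 + 27 + 22)
= 176 / 225
= 0.7822
= 78.2%

78.2


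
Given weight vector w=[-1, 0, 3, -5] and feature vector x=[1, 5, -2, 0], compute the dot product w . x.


Element-wise products:
-1 * 1 = -1
0 * 5 = 0
3 * -2 = -6
-5 * 0 = 0
Sum = -1 + 0 + -6 + 0
= -7

-7


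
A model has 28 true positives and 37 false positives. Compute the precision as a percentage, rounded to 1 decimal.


Precision = TP / (TP + FP) * 100
= 28 / (28 + 37)
= 28 / 65
= 0.4308
= 43.1%

43.1


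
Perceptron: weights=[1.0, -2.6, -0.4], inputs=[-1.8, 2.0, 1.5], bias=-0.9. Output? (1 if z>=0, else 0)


z = w . x + b
= 1.0*-1.8 + -2.6*2.0 + -0.4*1.5 + -0.9
= -1.8 + -5.2 + -0.6 + -0.9
= -7.6 + -0.9
= -8.5
Since z = -8.5 < 0, output = 0

0


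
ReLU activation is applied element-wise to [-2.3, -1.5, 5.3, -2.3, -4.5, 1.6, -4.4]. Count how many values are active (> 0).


ReLU(x) = max(0, x) for each element:
ReLU(-2.3) = 0
ReLU(-1.5) = 0
ReLU(5.3) = 5.3
ReLU(-2.3) = 0
ReLU(-4.5) = 0
ReLU(1.6) = 1.6
ReLU(-4.4) = 0
Active neurons (>0): 2

2


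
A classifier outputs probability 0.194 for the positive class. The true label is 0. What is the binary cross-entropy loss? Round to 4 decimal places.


For y=0: Loss = -log(1-p)
= -log(1 - 0.194)
= -log(0.806)
= -(-0.2157)
= 0.2157

0.2157


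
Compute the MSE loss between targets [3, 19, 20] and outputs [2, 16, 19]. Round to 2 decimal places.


Differences: [1, 3, 1]
Squared errors: [1, 9, 1]
Sum of squared errors = 11
MSE = 11 / 3 = 3.67

3.67


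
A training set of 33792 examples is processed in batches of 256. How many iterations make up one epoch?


Iterations per epoch = dataset_size / batch_size
= 33792 / 256
= 132

132


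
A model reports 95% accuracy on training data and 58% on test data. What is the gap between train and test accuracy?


Gap = train_accuracy - test_accuracy
= 95 - 58
= 37%
This large gap strongly indicates overfitting.

37


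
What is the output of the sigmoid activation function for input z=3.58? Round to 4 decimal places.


sigmoid(z) = 1 / (1 + exp(-z))
exp(-(3.58)) = exp(-3.58) = 0.0279
1 + 0.0279 = 1.0279
1 / 1.0279 = 0.9729

0.9729


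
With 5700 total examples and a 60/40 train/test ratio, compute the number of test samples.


Train samples = 5700 * 60% = 3420
Test samples = 5700 - 3420
= 2280

2280


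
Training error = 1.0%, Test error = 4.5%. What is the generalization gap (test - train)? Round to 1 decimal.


Generalization gap = test_error - train_error
= 4.5 - 1.0
= 3.5%
A moderate gap.

3.5


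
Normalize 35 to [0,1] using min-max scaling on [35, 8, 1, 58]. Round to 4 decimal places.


Min = 1, Max = 58
Range = 58 - 1 = 57
Scaled = (x - min) / (max - min)
= (35 - 1) / 57
= 34 / 57
= 0.5965

0.5965


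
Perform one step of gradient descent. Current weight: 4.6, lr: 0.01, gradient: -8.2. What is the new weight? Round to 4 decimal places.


w_new = w_old - lr * gradient
= 4.6 - 0.01 * -8.2
= 4.6 - (-0.082)
= 4.6820

4.6820


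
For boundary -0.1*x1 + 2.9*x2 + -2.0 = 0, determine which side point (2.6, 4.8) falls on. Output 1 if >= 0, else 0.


Compute -0.1 * 2.6 + 2.9 * 4.8 + -2.0
= -0.26 + 13.92 + -2.0
= 11.66
Since 11.66 >= 0, the point is on the positive side.

1


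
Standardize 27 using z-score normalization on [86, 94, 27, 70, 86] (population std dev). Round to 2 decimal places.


Mean = (86 + 94 + 27 + 70 + 86) / 5 = 72.6
Variance = sum((x_i - mean)^2) / n = 580.64
Std = sqrt(580.64) = 24.0965
Z = (x - mean) / std
= (27 - 72.6) / 24.0965
= -45.6 / 24.0965
= -1.89

-1.89


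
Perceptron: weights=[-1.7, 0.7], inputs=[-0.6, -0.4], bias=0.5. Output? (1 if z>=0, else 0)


z = w . x + b
= -1.7*-0.6 + 0.7*-0.4 + 0.5
= 1.02 + -0.28 + 0.5
= 0.74 + 0.5
= 1.24
Since z = 1.24 >= 0, output = 1

1


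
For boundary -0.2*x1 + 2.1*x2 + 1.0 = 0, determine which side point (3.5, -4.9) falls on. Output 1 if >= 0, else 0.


Compute -0.2 * 3.5 + 2.1 * -4.9 + 1.0
= -0.7 + -10.29 + 1.0
= -9.99
Since -9.99 < 0, the point is on the negative side.

0


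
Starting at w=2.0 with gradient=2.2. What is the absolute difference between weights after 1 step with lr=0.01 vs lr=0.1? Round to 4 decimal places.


With lr=0.01: w_new = 2.0 - 0.01 * 2.2 = 1.978
With lr=0.1: w_new = 2.0 - 0.1 * 2.2 = 1.78
Absolute difference = |1.978 - 1.78|
= 0.1980

0.1980


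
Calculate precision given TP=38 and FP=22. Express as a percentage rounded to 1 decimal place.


Precision = TP / (TP + FP) * 100
= 38 / (38 + 22)
= 38 / 60
= 0.6333
= 63.3%

63.3


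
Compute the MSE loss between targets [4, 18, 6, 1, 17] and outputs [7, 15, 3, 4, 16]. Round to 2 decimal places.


Differences: [-3, 3, 3, -3, 1]
Squared errors: [9, 9, 9, 9, 1]
Sum of squared errors = 37
MSE = 37 / 5 = 7.40

7.40


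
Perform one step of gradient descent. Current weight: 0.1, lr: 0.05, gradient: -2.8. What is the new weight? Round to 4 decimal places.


w_new = w_old - lr * gradient
= 0.1 - 0.05 * -2.8
= 0.1 - (-0.14)
= 0.2400

0.2400


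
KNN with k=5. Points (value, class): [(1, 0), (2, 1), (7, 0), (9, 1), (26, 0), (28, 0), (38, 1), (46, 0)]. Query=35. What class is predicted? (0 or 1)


Distances from query 35:
Point 38 (class 1): distance = 3
Point 28 (class 0): distance = 7
Point 26 (class 0): distance = 9
Point 46 (class 0): distance = 11
Point 9 (class 1): distance = 26
K=5 nearest neighbors: classes = [1, 0, 0, 0, 1]
Votes for class 1: 2 / 5
Majority vote => class 0

0


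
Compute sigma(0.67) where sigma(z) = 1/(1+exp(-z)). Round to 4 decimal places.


sigmoid(z) = 1 / (1 + exp(-z))
exp(-(0.67)) = exp(-0.67) = 0.5117
1 + 0.5117 = 1.5117
1 / 1.5117 = 0.6615

0.6615


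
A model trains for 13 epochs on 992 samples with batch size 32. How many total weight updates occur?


Iterations per epoch = 992 / 32 = 31
Total updates = iterations_per_epoch * epochs
= 31 * 13
= 403

403


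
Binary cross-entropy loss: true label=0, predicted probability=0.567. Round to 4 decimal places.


For y=0: Loss = -log(1-p)
= -log(1 - 0.567)
= -log(0.433)
= -(-0.837)
= 0.8370

0.8370


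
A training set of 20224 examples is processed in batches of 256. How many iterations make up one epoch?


Iterations per epoch = dataset_size / batch_size
= 20224 / 256
= 79

79
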